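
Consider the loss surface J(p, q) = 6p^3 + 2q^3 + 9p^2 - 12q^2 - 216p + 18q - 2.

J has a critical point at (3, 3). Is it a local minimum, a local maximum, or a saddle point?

The mixed partial ∂²J/∂p∂q is 0, so the Hessian at any point is diag(J_pp, J_qq) = diag(18(2p + 1), 12(q - 2)).
At (3, 3): H = diag(126, 12).
Both eigenvalues are positive, so H is positive definite: a local minimum.

local minimum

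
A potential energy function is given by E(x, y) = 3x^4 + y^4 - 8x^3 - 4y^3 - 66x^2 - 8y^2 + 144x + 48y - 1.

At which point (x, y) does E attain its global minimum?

(-3, -2)

E(x,y) separates as P(x) + Q(y) − 1, so its minimum is min P + min Q − 1.
P'(x) = 12(x - 4)(x - 1)(x + 3) vanishes at x ∈ {-3, 1, 4}; Q'(y) = 4(y - 3)(y - 2)(y + 2) vanishes at y ∈ {-2, 2, 3}.
Local minima of P (where P''>0): P(-3)=-567, P(4)=-224. Local minima of Q: Q(-2)=-80, Q(3)=45.
So the global minimum of E is P(-3) + Q(-2) − 1 = -567 − 80 − 1 = -648, attained at (-3, -2).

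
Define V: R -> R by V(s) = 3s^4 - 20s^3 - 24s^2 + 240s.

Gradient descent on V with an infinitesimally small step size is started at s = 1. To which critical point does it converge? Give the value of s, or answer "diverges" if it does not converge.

-2

V'(s) = 12(s - 5)(s - 2)(s + 2), so V'(1) = 144.
Gradient descent moves in the -V' direction, i.e. s is decreasing.
The nearest critical point in that direction is s = -2, where V'' = 336 > 0 (a local minimum). The iterate converges there.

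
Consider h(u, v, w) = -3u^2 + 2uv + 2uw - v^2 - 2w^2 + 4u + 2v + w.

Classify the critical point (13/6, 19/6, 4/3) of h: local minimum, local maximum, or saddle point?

The Hessian is constant: H = [[-6, 2, 2], [2, -2, 0], [2, 0, -4]].
Leading principal minors: Δ₁ = -6, Δ₂ = 8, Δ₃ = -24.
The minors alternate sign starting negative (−, +, −), so H is negative definite: a local maximum.

local maximum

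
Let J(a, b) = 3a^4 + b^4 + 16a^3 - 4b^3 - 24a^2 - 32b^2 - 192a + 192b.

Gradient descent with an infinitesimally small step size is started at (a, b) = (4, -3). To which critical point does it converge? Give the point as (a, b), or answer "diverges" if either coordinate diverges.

(2, -4)

J is separable, so gradient descent decouples: a follows -∂J/∂a, b follows -∂J/∂b.
∂J/∂a = 12(a - 2)(a + 2)(a + 4); at a=4 this is 1152, so a decreases.
∂J/∂b = 4(b - 4)(b - 3)(b + 4); at b=-3 this is 168, so b decreases.
a converges to its nearest critical value 2 (a local min of the a-part); b converges to -4. The iterate converges to (2, -4).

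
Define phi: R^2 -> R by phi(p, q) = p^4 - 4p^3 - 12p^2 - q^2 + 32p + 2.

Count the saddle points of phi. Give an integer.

2

phi separates as a function of p plus a function of q, so ∇phi=0 decouples.
∂phi/∂p = 4(p - 4)(p - 1)(p + 2) = 0 at p ∈ {-2, 1, 4}; ∂phi/∂q = -2q = 0 at q ∈ {0}.
The Hessian is diagonal: diag(phi_pp, phi_qq). Second derivatives: phi_pp(-2)=72, phi_pp(1)=-36, phi_pp(4)=72; phi_qq(0)=-2.
Saddle points occur where the two diagonal entries have opposite signs: (-2, 0), (4, 0). Count: 2.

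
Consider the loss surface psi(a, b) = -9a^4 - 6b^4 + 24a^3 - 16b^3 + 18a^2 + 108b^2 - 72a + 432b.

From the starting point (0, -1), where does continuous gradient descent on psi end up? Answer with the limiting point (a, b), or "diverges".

(1, -2)

psi is separable, so gradient descent decouples: a follows -∂psi/∂a, b follows -∂psi/∂b.
∂psi/∂a = -36(a - 2)(a - 1)(a + 1); at a=0 this is -72, so a increases.
∂psi/∂b = -24(b - 3)(b + 2)(b + 3); at b=-1 this is 192, so b decreases.
a converges to its nearest critical value 1 (a local min of the a-part); b converges to -2. The iterate converges to (1, -2).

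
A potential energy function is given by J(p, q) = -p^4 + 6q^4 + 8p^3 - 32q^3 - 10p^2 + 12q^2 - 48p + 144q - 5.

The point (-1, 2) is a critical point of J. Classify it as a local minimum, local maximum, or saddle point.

The mixed partial ∂²J/∂p∂q is 0, so the Hessian at any point is diag(J_pp, J_qq) = diag(4(-3p^2 + 12p - 5), 24(3q^2 - 8q + 1)).
At (-1, 2): H = diag(-80, -72).
Both eigenvalues are negative, so H is negative definite: a local maximum.

local maximum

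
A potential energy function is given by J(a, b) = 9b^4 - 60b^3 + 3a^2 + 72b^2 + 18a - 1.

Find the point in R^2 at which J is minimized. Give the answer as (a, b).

(-3, 4)

J(a,b) separates as P(a) + Q(b) − 1, so its minimum is min P + min Q − 1.
P'(a) = 6a + 18 vanishes at a ∈ {-3}; Q'(b) = 36b(b - 4)(b - 1) vanishes at b ∈ {0, 1, 4}.
Local minima of P (where P''>0): P(-3)=-27. Local minima of Q: Q(0)=0, Q(4)=-384.
So the global minimum of J is P(-3) + Q(4) − 1 = -27 − 384 − 1 = -412, attained at (-3, 4).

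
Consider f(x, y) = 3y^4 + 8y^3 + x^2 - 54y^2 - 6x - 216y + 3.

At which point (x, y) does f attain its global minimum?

(3, 3)

f(x,y) separates as P(x) + Q(y) + 3, so its minimum is min P + min Q + 3.
P'(x) = 2x - 6 vanishes at x ∈ {3}; Q'(y) = 12(y - 3)(y + 2)(y + 3) vanishes at y ∈ {-3, -2, 3}.
Local minima of P (where P''>0): P(3)=-9. Local minima of Q: Q(-3)=189, Q(3)=-675.
So the global minimum of f is P(3) + Q(3) + 3 = -9 − 675 + 3 = -681, attained at (3, 3).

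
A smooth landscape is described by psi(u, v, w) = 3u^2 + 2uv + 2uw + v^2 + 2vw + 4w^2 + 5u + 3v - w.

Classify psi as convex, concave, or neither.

psi is quadratic, so its Hessian is the constant matrix H = [[6, 2, 2], [2, 2, 2], [2, 2, 8]].
Leading principal minors: 6, 8, 48.
All positive ⇒ H ≻ 0 ⇒ convex.

convex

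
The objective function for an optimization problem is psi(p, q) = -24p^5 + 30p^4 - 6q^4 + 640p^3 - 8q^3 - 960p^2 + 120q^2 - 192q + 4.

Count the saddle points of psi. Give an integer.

psi separates as a function of p plus a function of q, so ∇psi=0 decouples.
∂psi/∂p = -120p(p - 4)(p - 1)(p + 4) = 0 at p ∈ {-4, 0, 1, 4}; ∂psi/∂q = -24(q - 2)(q - 1)(q + 4) = 0 at q ∈ {-4, 1, 2}.
The Hessian is diagonal: diag(psi_pp, psi_qq). Second derivatives: psi_pp(-4)=19200, psi_pp(0)=-1920, psi_pp(1)=1800, psi_pp(4)=-11520; psi_qq(-4)=-720, psi_qq(1)=120, psi_qq(2)=-144.
Saddle points occur where the two diagonal entries have opposite signs: (-4, -4), (-4, 2), (0, 1), (1, -4), (1, 2), (4, 1). Count: 6.

6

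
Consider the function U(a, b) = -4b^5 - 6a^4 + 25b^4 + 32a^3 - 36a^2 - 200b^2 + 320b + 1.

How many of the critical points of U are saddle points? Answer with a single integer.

6

U separates as a function of a plus a function of b, so ∇U=0 decouples.
∂U/∂a = -24a(a - 3)(a - 1) = 0 at a ∈ {0, 1, 3}; ∂U/∂b = -20(b - 4)(b - 2)(b - 1)(b + 2) = 0 at b ∈ {-2, 1, 2, 4}.
The Hessian is diagonal: diag(U_aa, U_bb). Second derivatives: U_aa(0)=-72, U_aa(1)=48, U_aa(3)=-144; U_bb(-2)=1440, U_bb(1)=-180, U_bb(2)=160, U_bb(4)=-720.
Saddle points occur where the two diagonal entries have opposite signs: (0, -2), (0, 2), (1, 1), (1, 4), (3, -2), (3, 2). Count: 6.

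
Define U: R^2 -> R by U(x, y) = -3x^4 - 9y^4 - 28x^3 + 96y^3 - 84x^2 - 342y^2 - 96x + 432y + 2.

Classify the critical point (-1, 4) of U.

The mixed partial ∂²U/∂x∂y is 0, so the Hessian at any point is diag(U_xx, U_yy) = diag(-12(3x^2 + 14x + 14), 36(-3y^2 + 16y - 19)).
At (-1, 4): H = diag(-36, -108).
Both eigenvalues are negative, so H is negative definite: a local maximum.

local maximum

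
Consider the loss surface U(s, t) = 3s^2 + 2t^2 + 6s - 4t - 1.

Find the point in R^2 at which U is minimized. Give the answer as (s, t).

U(s,t) separates as P(s) + Q(t) − 1, so its minimum is min P + min Q − 1.
P'(s) = 6s + 6 vanishes at s ∈ {-1}; Q'(t) = 4(t - 1) vanishes at t ∈ {1}.
Local minima of P (where P''>0): P(-1)=-3. Local minima of Q: Q(1)=-2.
So the global minimum of U is P(-1) + Q(1) − 1 = -3 − 2 − 1 = -6, attained at (-1, 1).

(-1, 1)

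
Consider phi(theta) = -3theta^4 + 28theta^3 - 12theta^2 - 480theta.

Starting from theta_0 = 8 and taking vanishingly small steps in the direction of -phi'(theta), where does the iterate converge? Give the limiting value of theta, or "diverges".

phi'(theta) = -12(theta - 5)(theta - 4)(theta + 2), so phi'(8) = -1440.
Gradient descent moves in the -phi' direction, i.e. theta is increasing.
There is no critical point above theta=8, and phi' keeps the same sign, so the iterate runs off to +∞.

diverges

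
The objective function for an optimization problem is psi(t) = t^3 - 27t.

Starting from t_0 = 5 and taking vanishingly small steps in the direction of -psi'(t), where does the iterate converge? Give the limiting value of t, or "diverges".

psi'(t) = 3(t - 3)(t + 3), so psi'(5) = 48.
Gradient descent moves in the -psi' direction, i.e. t is decreasing.
The nearest critical point in that direction is t = 3, where psi'' = 18 > 0 (a local minimum). The iterate converges there.

3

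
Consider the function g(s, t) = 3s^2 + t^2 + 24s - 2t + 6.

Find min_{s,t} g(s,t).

-43

g(s,t) separates as P(s) + Q(t) + 6, so its minimum is min P + min Q + 6.
P'(s) = 6s + 24 vanishes at s ∈ {-4}; Q'(t) = 2(t - 1) vanishes at t ∈ {1}.
Local minima of P (where P''>0): P(-4)=-48. Local minima of Q: Q(1)=-1.
So the global minimum of g is P(-4) + Q(1) + 6 = -48 − 1 + 6 = -43, attained at (-4, 1).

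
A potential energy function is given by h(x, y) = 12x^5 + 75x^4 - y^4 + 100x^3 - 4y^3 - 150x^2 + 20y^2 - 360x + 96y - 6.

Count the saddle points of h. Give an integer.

h separates as a function of x plus a function of y, so ∇h=0 decouples.
∂h/∂x = 60(x - 1)(x + 1)(x + 2)(x + 3) = 0 at x ∈ {-3, -2, -1, 1}; ∂h/∂y = -4(y - 3)(y + 2)(y + 4) = 0 at y ∈ {-4, -2, 3}.
The Hessian is diagonal: diag(h_xx, h_yy). Second derivatives: h_xx(-3)=-480, h_xx(-2)=180, h_xx(-1)=-240, h_xx(1)=1440; h_yy(-4)=-56, h_yy(-2)=40, h_yy(3)=-140.
Saddle points occur where the two diagonal entries have opposite signs: (-3, -2), (-2, -4), (-2, 3), (-1, -2), (1, -4), (1, 3). Count: 6.

6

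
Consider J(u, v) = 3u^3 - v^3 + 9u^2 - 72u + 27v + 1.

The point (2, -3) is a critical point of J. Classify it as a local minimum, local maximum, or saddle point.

The mixed partial ∂²J/∂u∂v is 0, so the Hessian at any point is diag(J_uu, J_vv) = diag(18(u + 1), -6v).
At (2, -3): H = diag(54, 18).
Both eigenvalues are positive, so H is positive definite: a local minimum.

local minimum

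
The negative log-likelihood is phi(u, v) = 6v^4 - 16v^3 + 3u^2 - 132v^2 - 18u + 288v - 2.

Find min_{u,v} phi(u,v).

-1163

phi(u,v) separates as P(u) + Q(v) − 2, so its minimum is min P + min Q − 2.
P'(u) = 6u - 18 vanishes at u ∈ {3}; Q'(v) = 24(v - 4)(v - 1)(v + 3) vanishes at v ∈ {-3, 1, 4}.
Local minima of P (where P''>0): P(3)=-27. Local minima of Q: Q(-3)=-1134, Q(4)=-448.
So the global minimum of phi is P(3) + Q(-3) − 2 = -27 − 1134 − 2 = -1163, attained at (3, -3).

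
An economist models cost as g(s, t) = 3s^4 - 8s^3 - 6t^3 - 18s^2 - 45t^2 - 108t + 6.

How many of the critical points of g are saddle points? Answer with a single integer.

g separates as a function of s plus a function of t, so ∇g=0 decouples.
∂g/∂s = 12s(s - 3)(s + 1) = 0 at s ∈ {-1, 0, 3}; ∂g/∂t = -18(t + 2)(t + 3) = 0 at t ∈ {-3, -2}.
The Hessian is diagonal: diag(g_ss, g_tt). Second derivatives: g_ss(-1)=48, g_ss(0)=-36, g_ss(3)=144; g_tt(-3)=18, g_tt(-2)=-18.
Saddle points occur where the two diagonal entries have opposite signs: (-1, -2), (0, -3), (3, -2). Count: 3.

3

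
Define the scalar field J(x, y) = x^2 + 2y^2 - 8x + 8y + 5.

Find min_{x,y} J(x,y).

-19

J(x,y) separates as P(x) + Q(y) + 5, so its minimum is min P + min Q + 5.
P'(x) = 2x - 8 vanishes at x ∈ {4}; Q'(y) = 4y + 8 vanishes at y ∈ {-2}.
Local minima of P (where P''>0): P(4)=-16. Local minima of Q: Q(-2)=-8.
So the global minimum of J is P(4) + Q(-2) + 5 = -16 − 8 + 5 = -19, attained at (4, -2).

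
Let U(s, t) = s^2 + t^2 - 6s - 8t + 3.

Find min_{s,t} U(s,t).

U(s,t) separates as P(s) + Q(t) + 3, so its minimum is min P + min Q + 3.
P'(s) = 2s - 6 vanishes at s ∈ {3}; Q'(t) = 2(t - 4) vanishes at t ∈ {4}.
Local minima of P (where P''>0): P(3)=-9. Local minima of Q: Q(4)=-16.
So the global minimum of U is P(3) + Q(4) + 3 = -9 − 16 + 3 = -22, attained at (3, 4).

-22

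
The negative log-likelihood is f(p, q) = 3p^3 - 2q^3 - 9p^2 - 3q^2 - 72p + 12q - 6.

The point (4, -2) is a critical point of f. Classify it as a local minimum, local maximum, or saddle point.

local minimum

The mixed partial ∂²f/∂p∂q is 0, so the Hessian at any point is diag(f_pp, f_qq) = diag(18(p - 1), -6(2q + 1)).
At (4, -2): H = diag(54, 18).
Both eigenvalues are positive, so H is positive definite: a local minimum.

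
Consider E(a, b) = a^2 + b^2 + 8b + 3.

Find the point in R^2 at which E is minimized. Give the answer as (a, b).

E(a,b) separates as P(a) + Q(b) + 3, so its minimum is min P + min Q + 3.
P'(a) = 2a vanishes at a ∈ {0}; Q'(b) = 2b + 8 vanishes at b ∈ {-4}.
Local minima of P (where P''>0): P(0)=0. Local minima of Q: Q(-4)=-16.
So the global minimum of E is P(0) + Q(-4) + 3 = 0 − 16 + 3 = -13, attained at (0, -4).

(0, -4)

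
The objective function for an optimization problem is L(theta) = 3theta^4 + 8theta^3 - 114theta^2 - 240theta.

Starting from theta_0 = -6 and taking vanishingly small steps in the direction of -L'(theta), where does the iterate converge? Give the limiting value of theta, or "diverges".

-5

L'(theta) = 12(theta - 4)(theta + 1)(theta + 5), so L'(-6) = -600.
Gradient descent moves in the -L' direction, i.e. theta is increasing.
The nearest critical point in that direction is theta = -5, where L'' = 432 > 0 (a local minimum). The iterate converges there.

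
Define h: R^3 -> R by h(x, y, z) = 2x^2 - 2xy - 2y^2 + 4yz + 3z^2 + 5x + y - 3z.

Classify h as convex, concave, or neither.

h is quadratic, so its Hessian is the constant matrix H = [[4, -2, 0], [-2, -4, 4], [0, 4, 6]].
Leading principal minors: 4, -20, -184.
Neither pattern holds ⇒ H is indefinite ⇒ neither convex nor concave.

neither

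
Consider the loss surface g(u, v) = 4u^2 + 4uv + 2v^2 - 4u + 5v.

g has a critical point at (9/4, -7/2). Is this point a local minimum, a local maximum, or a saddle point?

local minimum

The Hessian of g is constant: H = [[8, 4], [4, 4]].
det(H) = 8·4 − 4² = 16.
det(H) > 0 and tr(H) = 12 > 0, so H is positive definite and the point is a local minimum.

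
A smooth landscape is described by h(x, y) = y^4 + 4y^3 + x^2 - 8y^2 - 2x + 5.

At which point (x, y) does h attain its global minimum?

(1, -4)

h(x,y) separates as P(x) + Q(y) + 5, so its minimum is min P + min Q + 5.
P'(x) = 2x - 2 vanishes at x ∈ {1}; Q'(y) = 4y(y - 1)(y + 4) vanishes at y ∈ {-4, 0, 1}.
Local minima of P (where P''>0): P(1)=-1. Local minima of Q: Q(-4)=-128, Q(1)=-3.
So the global minimum of h is P(1) + Q(-4) + 5 = -1 − 128 + 5 = -124, attained at (1, -4).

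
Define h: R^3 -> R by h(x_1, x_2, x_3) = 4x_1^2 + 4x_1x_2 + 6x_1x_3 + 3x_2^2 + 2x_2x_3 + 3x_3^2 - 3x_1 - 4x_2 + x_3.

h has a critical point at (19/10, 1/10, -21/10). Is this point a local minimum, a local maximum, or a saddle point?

The Hessian is constant: H = [[8, 4, 6], [4, 6, 2], [6, 2, 6]].
Leading principal minors: Δ₁ = 8, Δ₂ = 32, Δ₃ = 40.
All leading minors are positive, so H is positive definite: a local minimum.

local minimum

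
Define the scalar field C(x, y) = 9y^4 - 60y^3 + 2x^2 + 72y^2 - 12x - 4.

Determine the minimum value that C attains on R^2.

C(x,y) separates as P(x) + Q(y) − 4, so its minimum is min P + min Q − 4.
P'(x) = 4x - 12 vanishes at x ∈ {3}; Q'(y) = 36y(y - 4)(y - 1) vanishes at y ∈ {0, 1, 4}.
Local minima of P (where P''>0): P(3)=-18. Local minima of Q: Q(0)=0, Q(4)=-384.
So the global minimum of C is P(3) + Q(4) − 4 = -18 − 384 − 4 = -406, attained at (3, 4).

-406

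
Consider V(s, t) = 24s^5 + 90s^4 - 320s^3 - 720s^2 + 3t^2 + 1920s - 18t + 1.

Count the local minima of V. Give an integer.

2

V separates as a function of s plus a function of t, so ∇V=0 decouples.
∂V/∂s = 120(s - 2)(s - 1)(s + 2)(s + 4) = 0 at s ∈ {-4, -2, 1, 2}; ∂V/∂t = 6(t - 3) = 0 at t ∈ {3}.
The Hessian is diagonal: diag(V_ss, V_tt). Second derivatives: V_ss(-4)=-7200, V_ss(-2)=2880, V_ss(1)=-1800, V_ss(2)=2880; V_tt(3)=6.
Local minima occur where both diagonal entries positive: (-2, 3), (2, 3). Count: 2.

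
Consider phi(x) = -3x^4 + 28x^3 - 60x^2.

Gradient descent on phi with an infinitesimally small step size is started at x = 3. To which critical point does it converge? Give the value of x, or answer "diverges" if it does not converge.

2

phi'(x) = -12x(x - 5)(x - 2), so phi'(3) = 72.
Gradient descent moves in the -phi' direction, i.e. x is decreasing.
The nearest critical point in that direction is x = 2, where phi'' = 72 > 0 (a local minimum). The iterate converges there.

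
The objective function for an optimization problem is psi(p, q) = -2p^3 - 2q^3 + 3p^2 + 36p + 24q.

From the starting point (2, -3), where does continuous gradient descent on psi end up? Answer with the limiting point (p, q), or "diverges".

(-2, -2)

psi is separable, so gradient descent decouples: p follows -∂psi/∂p, q follows -∂psi/∂q.
∂psi/∂p = -6(p - 3)(p + 2); at p=2 this is 24, so p decreases.
∂psi/∂q = -6(q - 2)(q + 2); at q=-3 this is -30, so q increases.
p converges to its nearest critical value -2 (a local min of the p-part); q converges to -2. The iterate converges to (-2, -2).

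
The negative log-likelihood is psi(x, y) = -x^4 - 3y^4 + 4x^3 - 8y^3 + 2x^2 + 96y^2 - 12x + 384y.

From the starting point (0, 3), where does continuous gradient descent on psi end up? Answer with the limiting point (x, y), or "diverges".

(1, -2)

psi is separable, so gradient descent decouples: x follows -∂psi/∂x, y follows -∂psi/∂y.
∂psi/∂x = -4(x - 3)(x - 1)(x + 1); at x=0 this is -12, so x increases.
∂psi/∂y = -12(y - 4)(y + 2)(y + 4); at y=3 this is 420, so y decreases.
x converges to its nearest critical value 1 (a local min of the x-part); y converges to -2. The iterate converges to (1, -2).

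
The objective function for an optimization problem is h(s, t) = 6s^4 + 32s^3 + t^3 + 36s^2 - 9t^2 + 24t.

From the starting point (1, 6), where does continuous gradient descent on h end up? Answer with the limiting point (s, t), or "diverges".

(0, 4)

h is separable, so gradient descent decouples: s follows -∂h/∂s, t follows -∂h/∂t.
∂h/∂s = 24s(s + 1)(s + 3); at s=1 this is 192, so s decreases.
∂h/∂t = 3(t - 4)(t - 2); at t=6 this is 24, so t decreases.
s converges to its nearest critical value 0 (a local min of the s-part); t converges to 4. The iterate converges to (0, 4).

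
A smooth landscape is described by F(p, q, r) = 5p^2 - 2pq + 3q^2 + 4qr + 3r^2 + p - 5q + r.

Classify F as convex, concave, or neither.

F is quadratic, so its Hessian is the constant matrix H = [[10, -2, 0], [-2, 6, 4], [0, 4, 6]].
Leading principal minors: 10, 56, 176.
All positive ⇒ H ≻ 0 ⇒ convex.

convex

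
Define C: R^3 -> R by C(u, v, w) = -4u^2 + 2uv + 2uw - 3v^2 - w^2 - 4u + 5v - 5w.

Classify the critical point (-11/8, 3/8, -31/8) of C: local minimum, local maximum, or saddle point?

The Hessian is constant: H = [[-8, 2, 2], [2, -6, 0], [2, 0, -2]].
Leading principal minors: Δ₁ = -8, Δ₂ = 44, Δ₃ = -64.
The minors alternate sign starting negative (−, +, −), so H is negative definite: a local maximum.

local maximum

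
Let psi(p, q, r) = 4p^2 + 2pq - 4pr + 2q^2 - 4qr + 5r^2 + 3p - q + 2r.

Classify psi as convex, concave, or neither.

convex

psi is quadratic, so its Hessian is the constant matrix H = [[8, 2, -4], [2, 4, -4], [-4, -4, 10]].
Leading principal minors: 8, 28, 152.
All positive ⇒ H ≻ 0 ⇒ convex.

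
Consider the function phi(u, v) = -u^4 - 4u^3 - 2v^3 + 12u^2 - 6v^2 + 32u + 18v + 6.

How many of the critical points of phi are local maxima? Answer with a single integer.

phi separates as a function of u plus a function of v, so ∇phi=0 decouples.
∂phi/∂u = -4(u - 2)(u + 1)(u + 4) = 0 at u ∈ {-4, -1, 2}; ∂phi/∂v = -6(v - 1)(v + 3) = 0 at v ∈ {-3, 1}.
The Hessian is diagonal: diag(phi_uu, phi_vv). Second derivatives: phi_uu(-4)=-72, phi_uu(-1)=36, phi_uu(2)=-72; phi_vv(-3)=24, phi_vv(1)=-24.
Local maxima occur where both diagonal entries negative: (-4, 1), (2, 1). Count: 2.

2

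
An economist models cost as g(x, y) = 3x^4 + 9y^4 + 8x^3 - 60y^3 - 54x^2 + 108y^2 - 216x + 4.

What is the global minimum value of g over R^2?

-671

g(x,y) separates as P(x) + Q(y) + 4, so its minimum is min P + min Q + 4.
P'(x) = 12(x - 3)(x + 2)(x + 3) vanishes at x ∈ {-3, -2, 3}; Q'(y) = 36y(y - 3)(y - 2) vanishes at y ∈ {0, 2, 3}.
Local minima of P (where P''>0): P(-3)=189, P(3)=-675. Local minima of Q: Q(0)=0, Q(3)=81.
So the global minimum of g is P(3) + Q(0) + 4 = -675 + 0 + 4 = -671, attained at (3, 0).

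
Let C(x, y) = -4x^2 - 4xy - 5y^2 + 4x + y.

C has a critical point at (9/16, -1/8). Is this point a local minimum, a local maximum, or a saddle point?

The Hessian of C is constant: H = [[-8, -4], [-4, -10]].
det(H) = (-8)·(-10) − (-4)² = 64.
det(H) > 0 and tr(H) = -18 < 0, so H is negative definite and the point is a local maximum.

local maximum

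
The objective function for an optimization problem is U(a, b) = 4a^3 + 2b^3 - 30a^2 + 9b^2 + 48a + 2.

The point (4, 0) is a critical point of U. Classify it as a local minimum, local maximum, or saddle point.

The mixed partial ∂²U/∂a∂b is 0, so the Hessian at any point is diag(U_aa, U_bb) = diag(12(2a - 5), 6(2b + 3)).
At (4, 0): H = diag(36, 18).
Both eigenvalues are positive, so H is positive definite: a local minimum.

local minimum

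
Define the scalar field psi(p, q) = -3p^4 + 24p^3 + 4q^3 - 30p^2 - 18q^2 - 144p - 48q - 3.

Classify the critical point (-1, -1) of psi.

The mixed partial ∂²psi/∂p∂q is 0, so the Hessian at any point is diag(psi_pp, psi_qq) = diag(12(-3p^2 + 12p - 5), 12(2q - 3)).
At (-1, -1): H = diag(-240, -60).
Both eigenvalues are negative, so H is negative definite: a local maximum.

local maximum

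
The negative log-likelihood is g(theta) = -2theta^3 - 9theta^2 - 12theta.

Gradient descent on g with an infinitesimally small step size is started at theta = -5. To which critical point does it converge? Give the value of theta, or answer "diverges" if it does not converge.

g'(theta) = -6(theta + 1)(theta + 2), so g'(-5) = -72.
Gradient descent moves in the -g' direction, i.e. theta is increasing.
The nearest critical point in that direction is theta = -2, where g'' = 6 > 0 (a local minimum). The iterate converges there.

-2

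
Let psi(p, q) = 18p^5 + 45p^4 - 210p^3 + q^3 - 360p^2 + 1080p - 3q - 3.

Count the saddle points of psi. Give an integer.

psi separates as a function of p plus a function of q, so ∇psi=0 decouples.
∂psi/∂p = 90(p - 2)(p - 1)(p + 2)(p + 3) = 0 at p ∈ {-3, -2, 1, 2}; ∂psi/∂q = 3(q - 1)(q + 1) = 0 at q ∈ {-1, 1}.
The Hessian is diagonal: diag(psi_pp, psi_qq). Second derivatives: psi_pp(-3)=-1800, psi_pp(-2)=1080, psi_pp(1)=-1080, psi_pp(2)=1800; psi_qq(-1)=-6, psi_qq(1)=6.
Saddle points occur where the two diagonal entries have opposite signs: (-3, 1), (-2, -1), (1, 1), (2, -1). Count: 4.

4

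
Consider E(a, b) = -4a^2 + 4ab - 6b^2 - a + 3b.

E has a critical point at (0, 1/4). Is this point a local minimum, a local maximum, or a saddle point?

The Hessian of E is constant: H = [[-8, 4], [4, -12]].
det(H) = (-8)·(-12) − 4² = 80.
det(H) > 0 and tr(H) = -20 < 0, so H is negative definite and the point is a local maximum.

local maximum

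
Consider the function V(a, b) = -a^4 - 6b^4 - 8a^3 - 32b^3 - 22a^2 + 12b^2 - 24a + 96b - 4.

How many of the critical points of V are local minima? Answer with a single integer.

1

V separates as a function of a plus a function of b, so ∇V=0 decouples.
∂V/∂a = -4(a + 1)(a + 2)(a + 3) = 0 at a ∈ {-3, -2, -1}; ∂V/∂b = -24(b - 1)(b + 1)(b + 4) = 0 at b ∈ {-4, -1, 1}.
The Hessian is diagonal: diag(V_aa, V_bb). Second derivatives: V_aa(-3)=-8, V_aa(-2)=4, V_aa(-1)=-8; V_bb(-4)=-360, V_bb(-1)=144, V_bb(1)=-240.
Local minima occur where both diagonal entries positive: (-2, -1). Count: 1.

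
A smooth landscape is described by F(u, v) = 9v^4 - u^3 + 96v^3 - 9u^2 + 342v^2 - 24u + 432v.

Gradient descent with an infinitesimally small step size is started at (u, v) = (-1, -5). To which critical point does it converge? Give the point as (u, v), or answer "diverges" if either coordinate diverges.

F is separable, so gradient descent decouples: u follows -∂F/∂u, v follows -∂F/∂v.
∂F/∂u = -3(u + 2)(u + 4); at u=-1 this is -9, so u increases.
∂F/∂v = 36(v + 1)(v + 3)(v + 4); at v=-5 this is -288, so v increases.
The u-coordinate has no critical point in that direction and runs off to infinity.

diverges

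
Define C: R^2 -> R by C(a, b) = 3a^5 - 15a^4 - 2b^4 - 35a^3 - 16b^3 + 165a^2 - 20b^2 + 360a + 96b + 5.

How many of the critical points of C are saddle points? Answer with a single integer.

6

C separates as a function of a plus a function of b, so ∇C=0 decouples.
∂C/∂a = 15(a - 4)(a - 3)(a + 1)(a + 2) = 0 at a ∈ {-2, -1, 3, 4}; ∂C/∂b = -8(b - 1)(b + 3)(b + 4) = 0 at b ∈ {-4, -3, 1}.
The Hessian is diagonal: diag(C_aa, C_bb). Second derivatives: C_aa(-2)=-450, C_aa(-1)=300, C_aa(3)=-300, C_aa(4)=450; C_bb(-4)=-40, C_bb(-3)=32, C_bb(1)=-160.
Saddle points occur where the two diagonal entries have opposite signs: (-2, -3), (-1, -4), (-1, 1), (3, -3), (4, -4), (4, 1). Count: 6.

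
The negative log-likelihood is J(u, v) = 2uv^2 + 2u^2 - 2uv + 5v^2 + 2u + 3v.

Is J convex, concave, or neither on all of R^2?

The term 2uv^2 is cubic, so the Hessian is not constant.
∂²J/∂v² = 4u + 10, which takes both signs as u varies (negative for sufficiently negative u). A diagonal entry of the Hessian changing sign means the Hessian is neither positive- nor negative-semidefinite on all of R^2.

neither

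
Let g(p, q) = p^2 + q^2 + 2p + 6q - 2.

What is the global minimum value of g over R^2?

-12

g(p,q) separates as A(p) + B(q) − 2, so its minimum is min A + min B − 2.
A'(p) = 2p + 2 vanishes at p ∈ {-1}; B'(q) = 2q + 6 vanishes at q ∈ {-3}.
Local minima of A (where A''>0): A(-1)=-1. Local minima of B: B(-3)=-9.
So the global minimum of g is A(-1) + B(-3) − 2 = -1 − 9 − 2 = -12, attained at (-1, -3).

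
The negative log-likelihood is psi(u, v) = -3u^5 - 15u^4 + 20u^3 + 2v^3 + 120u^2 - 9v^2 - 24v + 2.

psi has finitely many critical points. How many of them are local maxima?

psi separates as a function of u plus a function of v, so ∇psi=0 decouples.
∂psi/∂u = -15u(u - 2)(u + 2)(u + 4) = 0 at u ∈ {-4, -2, 0, 2}; ∂psi/∂v = 6(v - 4)(v + 1) = 0 at v ∈ {-1, 4}.
The Hessian is diagonal: diag(psi_uu, psi_vv). Second derivatives: psi_uu(-4)=720, psi_uu(-2)=-240, psi_uu(0)=240, psi_uu(2)=-720; psi_vv(-1)=-30, psi_vv(4)=30.
Local maxima occur where both diagonal entries negative: (-2, -1), (2, -1). Count: 2.

2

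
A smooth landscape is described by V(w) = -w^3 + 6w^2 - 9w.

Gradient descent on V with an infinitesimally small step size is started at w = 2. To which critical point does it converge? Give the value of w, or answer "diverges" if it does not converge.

V'(w) = -3(w - 3)(w - 1), so V'(2) = 3.
Gradient descent moves in the -V' direction, i.e. w is decreasing.
The nearest critical point in that direction is w = 1, where V'' = 6 > 0 (a local minimum). The iterate converges there.

1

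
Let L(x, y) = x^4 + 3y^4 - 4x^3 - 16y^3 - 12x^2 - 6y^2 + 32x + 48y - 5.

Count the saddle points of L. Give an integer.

4

L separates as a function of x plus a function of y, so ∇L=0 decouples.
∂L/∂x = 4(x - 4)(x - 1)(x + 2) = 0 at x ∈ {-2, 1, 4}; ∂L/∂y = 12(y - 4)(y - 1)(y + 1) = 0 at y ∈ {-1, 1, 4}.
The Hessian is diagonal: diag(L_xx, L_yy). Second derivatives: L_xx(-2)=72, L_xx(1)=-36, L_xx(4)=72; L_yy(-1)=120, L_yy(1)=-72, L_yy(4)=180.
Saddle points occur where the two diagonal entries have opposite signs: (-2, 1), (1, -1), (1, 4), (4, 1). Count: 4.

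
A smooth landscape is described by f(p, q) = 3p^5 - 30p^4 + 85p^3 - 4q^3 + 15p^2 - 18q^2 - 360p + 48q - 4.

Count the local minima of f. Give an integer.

f separates as a function of p plus a function of q, so ∇f=0 decouples.
∂f/∂p = 15(p - 4)(p - 3)(p - 2)(p + 1) = 0 at p ∈ {-1, 2, 3, 4}; ∂f/∂q = -12(q - 1)(q + 4) = 0 at q ∈ {-4, 1}.
The Hessian is diagonal: diag(f_pp, f_qq). Second derivatives: f_pp(-1)=-900, f_pp(2)=90, f_pp(3)=-60, f_pp(4)=150; f_qq(-4)=60, f_qq(1)=-60.
Local minima occur where both diagonal entries positive: (2, -4), (4, -4). Count: 2.

2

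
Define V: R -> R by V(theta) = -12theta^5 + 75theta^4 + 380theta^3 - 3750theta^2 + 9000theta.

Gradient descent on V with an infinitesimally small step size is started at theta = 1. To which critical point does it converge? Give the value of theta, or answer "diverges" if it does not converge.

-5

V'(theta) = -60(theta - 5)(theta - 3)(theta - 2)(theta + 5), so V'(1) = 2880.
Gradient descent moves in the -V' direction, i.e. theta is decreasing.
The nearest critical point in that direction is theta = -5, where V'' = 33600 > 0 (a local minimum). The iterate converges there.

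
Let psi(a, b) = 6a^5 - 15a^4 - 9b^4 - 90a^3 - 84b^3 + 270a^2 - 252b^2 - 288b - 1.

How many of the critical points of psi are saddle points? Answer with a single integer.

6

psi separates as a function of a plus a function of b, so ∇psi=0 decouples.
∂psi/∂a = 30a(a - 3)(a - 2)(a + 3) = 0 at a ∈ {-3, 0, 2, 3}; ∂psi/∂b = -36(b + 1)(b + 2)(b + 4) = 0 at b ∈ {-4, -2, -1}.
The Hessian is diagonal: diag(psi_aa, psi_bb). Second derivatives: psi_aa(-3)=-2700, psi_aa(0)=540, psi_aa(2)=-300, psi_aa(3)=540; psi_bb(-4)=-216, psi_bb(-2)=72, psi_bb(-1)=-108.
Saddle points occur where the two diagonal entries have opposite signs: (-3, -2), (0, -4), (0, -1), (2, -2), (3, -4), (3, -1). Count: 6.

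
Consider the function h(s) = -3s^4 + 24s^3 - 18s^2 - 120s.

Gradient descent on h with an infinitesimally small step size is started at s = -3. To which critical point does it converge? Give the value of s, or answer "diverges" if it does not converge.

h'(s) = -12(s - 5)(s - 2)(s + 1), so h'(-3) = 960.
Gradient descent moves in the -h' direction, i.e. s is decreasing.
There is no critical point below s=-3, and h' keeps the same sign, so the iterate runs off to −∞.

diverges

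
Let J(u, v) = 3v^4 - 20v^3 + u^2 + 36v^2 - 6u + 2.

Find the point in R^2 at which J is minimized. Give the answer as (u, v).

J(u,v) separates as P(u) + Q(v) + 2, so its minimum is min P + min Q + 2.
P'(u) = 2u - 6 vanishes at u ∈ {3}; Q'(v) = 12v(v - 3)(v - 2) vanishes at v ∈ {0, 2, 3}.
Local minima of P (where P''>0): P(3)=-9. Local minima of Q: Q(0)=0, Q(3)=27.
So the global minimum of J is P(3) + Q(0) + 2 = -9 + 0 + 2 = -7, attained at (3, 0).

(3, 0)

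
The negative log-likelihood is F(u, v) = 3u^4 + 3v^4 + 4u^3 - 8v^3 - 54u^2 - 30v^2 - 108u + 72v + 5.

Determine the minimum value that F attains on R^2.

F(u,v) separates as P(u) + Q(v) + 5, so its minimum is min P + min Q + 5.
P'(u) = 12(u - 3)(u + 1)(u + 3) vanishes at u ∈ {-3, -1, 3}; Q'(v) = 12(v - 3)(v - 1)(v + 2) vanishes at v ∈ {-2, 1, 3}.
Local minima of P (where P''>0): P(-3)=-27, P(3)=-459. Local minima of Q: Q(-2)=-152, Q(3)=-27.
So the global minimum of F is P(3) + Q(-2) + 5 = -459 − 152 + 5 = -606, attained at (3, -2).

-606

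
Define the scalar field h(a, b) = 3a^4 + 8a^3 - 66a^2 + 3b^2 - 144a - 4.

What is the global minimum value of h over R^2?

h(a,b) separates as P(a) + Q(b) − 4, so its minimum is min P + min Q − 4.
P'(a) = 12(a - 3)(a + 1)(a + 4) vanishes at a ∈ {-4, -1, 3}; Q'(b) = 6b vanishes at b ∈ {0}.
Local minima of P (where P''>0): P(-4)=-224, P(3)=-567. Local minima of Q: Q(0)=0.
So the global minimum of h is P(3) + Q(0) − 4 = -567 + 0 − 4 = -571, attained at (3, 0).

-571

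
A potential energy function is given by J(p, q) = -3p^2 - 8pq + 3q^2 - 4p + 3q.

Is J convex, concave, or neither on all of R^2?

neither

J is quadratic, so its Hessian is the constant matrix H = [[-6, -8], [-8, 6]].
det(H) = -100, tr(H) = 0.
det(H) < 0, so H is indefinite: neither convex nor concave.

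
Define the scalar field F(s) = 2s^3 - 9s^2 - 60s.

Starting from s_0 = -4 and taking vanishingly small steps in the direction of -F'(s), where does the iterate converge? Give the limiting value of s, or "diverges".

F'(s) = 6(s - 5)(s + 2), so F'(-4) = 108.
Gradient descent moves in the -F' direction, i.e. s is decreasing.
There is no critical point below s=-4, and F' keeps the same sign, so the iterate runs off to −∞.

diverges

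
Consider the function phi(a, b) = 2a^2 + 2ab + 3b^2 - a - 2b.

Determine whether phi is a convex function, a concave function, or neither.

phi is quadratic, so its Hessian is the constant matrix H = [[4, 2], [2, 6]].
det(H) = 20, tr(H) = 10.
det(H) > 0 and tr(H) > 0, so H is positive definite everywhere: convex.

convex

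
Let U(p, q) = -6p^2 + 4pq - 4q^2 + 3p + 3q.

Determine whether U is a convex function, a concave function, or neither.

U is quadratic, so its Hessian is the constant matrix H = [[-12, 4], [4, -8]].
det(H) = 80, tr(H) = -20.
det(H) > 0 and tr(H) < 0, so H is negative definite everywhere: concave.

concave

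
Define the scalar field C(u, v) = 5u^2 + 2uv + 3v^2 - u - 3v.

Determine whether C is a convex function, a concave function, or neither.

C is quadratic, so its Hessian is the constant matrix H = [[10, 2], [2, 6]].
det(H) = 56, tr(H) = 16.
det(H) > 0 and tr(H) > 0, so H is positive definite everywhere: convex.

convex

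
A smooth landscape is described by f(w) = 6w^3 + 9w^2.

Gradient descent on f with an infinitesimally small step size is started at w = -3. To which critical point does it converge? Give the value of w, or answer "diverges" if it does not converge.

f'(w) = 18w(w + 1), so f'(-3) = 108.
Gradient descent moves in the -f' direction, i.e. w is decreasing.
There is no critical point below w=-3, and f' keeps the same sign, so the iterate runs off to −∞.

diverges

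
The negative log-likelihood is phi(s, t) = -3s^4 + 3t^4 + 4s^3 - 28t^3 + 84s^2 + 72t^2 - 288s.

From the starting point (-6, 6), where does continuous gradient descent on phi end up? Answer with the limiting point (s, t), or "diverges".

diverges

phi is separable, so gradient descent decouples: s follows -∂phi/∂s, t follows -∂phi/∂t.
∂phi/∂s = -12(s - 3)(s - 2)(s + 4); at s=-6 this is 1728, so s decreases.
∂phi/∂t = 12t(t - 4)(t - 3); at t=6 this is 432, so t decreases.
The s-coordinate has no critical point in that direction and runs off to infinity.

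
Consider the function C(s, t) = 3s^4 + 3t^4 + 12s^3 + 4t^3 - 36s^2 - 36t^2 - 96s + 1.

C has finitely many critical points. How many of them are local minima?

C separates as a function of s plus a function of t, so ∇C=0 decouples.
∂C/∂s = 12(s - 2)(s + 1)(s + 4) = 0 at s ∈ {-4, -1, 2}; ∂C/∂t = 12t(t - 2)(t + 3) = 0 at t ∈ {-3, 0, 2}.
The Hessian is diagonal: diag(C_ss, C_tt). Second derivatives: C_ss(-4)=216, C_ss(-1)=-108, C_ss(2)=216; C_tt(-3)=180, C_tt(0)=-72, C_tt(2)=120.
Local minima occur where both diagonal entries positive: (-4, -3), (-4, 2), (2, -3), (2, 2). Count: 4.

4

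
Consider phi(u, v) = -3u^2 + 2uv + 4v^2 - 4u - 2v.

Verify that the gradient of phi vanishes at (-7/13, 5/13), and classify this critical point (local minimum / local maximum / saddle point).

∇phi = (-6u + 2v - 4, 2u + 8v - 2); substituting (-7/13, 5/13) gives ∇phi = (0, 0), so (-7/13, 5/13) is indeed a critical point.
The Hessian of phi is constant: H = [[-6, 2], [2, 8]].
det(H) = (-6)·8 − 2² = -52.
Since det(H) < 0, H is indefinite and the critical point is a saddle point.

saddle point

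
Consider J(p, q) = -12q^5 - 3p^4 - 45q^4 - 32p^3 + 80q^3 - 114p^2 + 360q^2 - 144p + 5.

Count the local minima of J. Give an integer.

2

J separates as a function of p plus a function of q, so ∇J=0 decouples.
∂J/∂p = -12(p + 1)(p + 3)(p + 4) = 0 at p ∈ {-4, -3, -1}; ∂J/∂q = -60q(q - 2)(q + 2)(q + 3) = 0 at q ∈ {-3, -2, 0, 2}.
The Hessian is diagonal: diag(J_pp, J_qq). Second derivatives: J_pp(-4)=-36, J_pp(-3)=24, J_pp(-1)=-72; J_qq(-3)=900, J_qq(-2)=-480, J_qq(0)=720, J_qq(2)=-2400.
Local minima occur where both diagonal entries positive: (-3, -3), (-3, 0). Count: 2.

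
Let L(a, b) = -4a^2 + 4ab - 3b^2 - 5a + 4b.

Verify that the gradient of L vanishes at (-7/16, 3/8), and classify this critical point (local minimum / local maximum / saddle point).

local maximum

∇L = (-8a + 4b - 5, 4a - 6b + 4); substituting (-7/16, 3/8) gives ∇L = (0, 0), so (-7/16, 3/8) is indeed a critical point.
The Hessian of L is constant: H = [[-8, 4], [4, -6]].
det(H) = (-8)·(-6) − 4² = 32.
det(H) > 0 and tr(H) = -14 < 0, so H is negative definite and the point is a local maximum.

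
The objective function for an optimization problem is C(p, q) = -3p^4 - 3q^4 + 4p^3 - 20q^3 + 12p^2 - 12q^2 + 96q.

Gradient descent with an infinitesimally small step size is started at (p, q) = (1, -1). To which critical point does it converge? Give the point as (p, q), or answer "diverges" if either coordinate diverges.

C is separable, so gradient descent decouples: p follows -∂C/∂p, q follows -∂C/∂q.
∂C/∂p = -12p(p - 2)(p + 1); at p=1 this is 24, so p decreases.
∂C/∂q = -12(q - 1)(q + 2)(q + 4); at q=-1 this is 72, so q decreases.
p converges to its nearest critical value 0 (a local min of the p-part); q converges to -2. The iterate converges to (0, -2).

(0, -2)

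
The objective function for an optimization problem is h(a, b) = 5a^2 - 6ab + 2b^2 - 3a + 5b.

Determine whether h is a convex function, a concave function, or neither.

h is quadratic, so its Hessian is the constant matrix H = [[10, -6], [-6, 4]].
det(H) = 4, tr(H) = 14.
det(H) > 0 and tr(H) > 0, so H is positive definite everywhere: convex.

convex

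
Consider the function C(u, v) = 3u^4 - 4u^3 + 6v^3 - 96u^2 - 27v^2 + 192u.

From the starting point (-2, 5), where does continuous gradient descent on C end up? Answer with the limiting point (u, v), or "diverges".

C is separable, so gradient descent decouples: u follows -∂C/∂u, v follows -∂C/∂v.
∂C/∂u = 12(u - 4)(u - 1)(u + 4); at u=-2 this is 432, so u decreases.
∂C/∂v = 18v(v - 3); at v=5 this is 180, so v decreases.
u converges to its nearest critical value -4 (a local min of the u-part); v converges to 3. The iterate converges to (-4, 3).

(-4, 3)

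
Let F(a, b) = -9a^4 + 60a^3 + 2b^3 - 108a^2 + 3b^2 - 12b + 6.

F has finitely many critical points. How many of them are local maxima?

2

F separates as a function of a plus a function of b, so ∇F=0 decouples.
∂F/∂a = -36a(a - 3)(a - 2) = 0 at a ∈ {0, 2, 3}; ∂F/∂b = 6(b - 1)(b + 2) = 0 at b ∈ {-2, 1}.
The Hessian is diagonal: diag(F_aa, F_bb). Second derivatives: F_aa(0)=-216, F_aa(2)=72, F_aa(3)=-108; F_bb(-2)=-18, F_bb(1)=18.
Local maxima occur where both diagonal entries negative: (0, -2), (3, -2). Count: 2.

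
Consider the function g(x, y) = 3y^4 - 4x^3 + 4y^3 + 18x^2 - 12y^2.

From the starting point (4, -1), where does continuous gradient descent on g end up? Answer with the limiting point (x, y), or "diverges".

diverges

g is separable, so gradient descent decouples: x follows -∂g/∂x, y follows -∂g/∂y.
∂g/∂x = -12x(x - 3); at x=4 this is -48, so x increases.
∂g/∂y = 12y(y - 1)(y + 2); at y=-1 this is 24, so y decreases.
The x-coordinate has no critical point in that direction and runs off to infinity.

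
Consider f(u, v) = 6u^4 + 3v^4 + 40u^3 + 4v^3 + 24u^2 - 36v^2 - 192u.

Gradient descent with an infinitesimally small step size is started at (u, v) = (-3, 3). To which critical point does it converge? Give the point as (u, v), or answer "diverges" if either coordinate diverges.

f is separable, so gradient descent decouples: u follows -∂f/∂u, v follows -∂f/∂v.
∂f/∂u = 24(u - 1)(u + 2)(u + 4); at u=-3 this is 96, so u decreases.
∂f/∂v = 12v(v - 2)(v + 3); at v=3 this is 216, so v decreases.
u converges to its nearest critical value -4 (a local min of the u-part); v converges to 2. The iterate converges to (-4, 2).

(-4, 2)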